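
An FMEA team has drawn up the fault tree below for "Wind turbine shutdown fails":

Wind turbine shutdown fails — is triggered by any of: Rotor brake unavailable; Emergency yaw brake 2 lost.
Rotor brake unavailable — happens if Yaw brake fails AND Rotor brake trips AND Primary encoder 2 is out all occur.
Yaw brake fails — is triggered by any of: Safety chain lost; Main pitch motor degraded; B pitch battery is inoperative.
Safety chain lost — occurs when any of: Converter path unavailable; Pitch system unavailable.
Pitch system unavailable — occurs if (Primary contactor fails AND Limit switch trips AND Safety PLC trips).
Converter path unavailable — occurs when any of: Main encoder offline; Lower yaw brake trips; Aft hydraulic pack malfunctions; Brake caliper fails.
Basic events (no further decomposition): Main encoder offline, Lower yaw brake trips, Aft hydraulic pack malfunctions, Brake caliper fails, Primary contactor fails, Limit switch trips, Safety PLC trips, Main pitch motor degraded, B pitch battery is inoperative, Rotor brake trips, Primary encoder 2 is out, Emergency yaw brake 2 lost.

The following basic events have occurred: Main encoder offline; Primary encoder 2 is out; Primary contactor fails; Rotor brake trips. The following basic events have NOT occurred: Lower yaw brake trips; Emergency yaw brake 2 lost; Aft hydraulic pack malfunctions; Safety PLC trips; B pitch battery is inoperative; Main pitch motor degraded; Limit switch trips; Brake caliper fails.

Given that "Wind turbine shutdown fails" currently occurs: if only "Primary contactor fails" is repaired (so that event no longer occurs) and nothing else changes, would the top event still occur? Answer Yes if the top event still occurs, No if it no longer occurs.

Yes

Counterfactual: set "Primary contactor fails" to not occurred.
Converter path unavailable [OR]: Main encoder offline=occurs, Lower yaw brake trips=not, Aft hydraulic pack malfunctions=not, Brake caliper fails=not → at least one input occurs → occurs.
Pitch system unavailable [AND]: Primary contactor fails=not, Limit switch trips=not, Safety PLC trips=not → not all inputs occur → does not occur.
Safety chain lost [OR]: Converter path unavailable=occurs, Pitch system unavailable=not → at least one input occurs → occurs.
Yaw brake fails [OR]: Safety chain lost=occurs, Main pitch motor degraded=not, B pitch battery is inoperative=not → at least one input occurs → occurs.
Rotor brake unavailable [AND]: Yaw brake fails=occurs, Rotor brake trips=occurs, Primary encoder 2 is out=occurs → all inputs occur → occurs.
Wind turbine shutdown fails [OR]: Rotor brake unavailable=occurs, Emergency yaw brake 2 lost=not → at least one input occurs → occurs.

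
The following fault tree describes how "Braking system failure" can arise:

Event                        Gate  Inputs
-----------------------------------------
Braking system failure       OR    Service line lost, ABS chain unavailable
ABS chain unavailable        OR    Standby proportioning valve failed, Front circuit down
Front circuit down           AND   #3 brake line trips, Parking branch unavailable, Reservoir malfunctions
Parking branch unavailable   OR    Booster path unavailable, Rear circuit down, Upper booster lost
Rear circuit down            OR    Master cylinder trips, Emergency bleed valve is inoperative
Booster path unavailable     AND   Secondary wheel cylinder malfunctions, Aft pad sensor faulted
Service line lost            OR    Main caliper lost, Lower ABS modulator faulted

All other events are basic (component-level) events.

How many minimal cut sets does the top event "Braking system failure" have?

Service line lost [OR]: union of children's cut sets → 2 cut set(s).
Booster path unavailable [AND]: one cut set from each child combined → 1 × 1 = 1 cut set(s).
Rear circuit down [OR]: union of children's cut sets → 2 cut set(s).
Parking branch unavailable [OR]: union of children's cut sets → 4 cut set(s).
Front circuit down [AND]: one cut set from each child combined → 1 × 4 × 1 = 4 cut set(s).
ABS chain unavailable [OR]: union of children's cut sets → 5 cut set(s).
Braking system failure [OR]: union of children's cut sets → 7 cut set(s).
Minimal cut sets: {Main caliper lost}; {Lower ABS modulator faulted}; {Standby proportioning valve failed}; {#3 brake line trips, Aft pad sensor faulted, Reservoir malfunctions, Secondary wheel cylinder malfunctions}; {#3 brake line trips, Master cylinder trips, Reservoir malfunctions}; {#3 brake line trips, Emergency bleed valve is inoperative, Reservoir malfunctions}; {#3 brake line trips, Reservoir malfunctions, Upper booster lost}.

7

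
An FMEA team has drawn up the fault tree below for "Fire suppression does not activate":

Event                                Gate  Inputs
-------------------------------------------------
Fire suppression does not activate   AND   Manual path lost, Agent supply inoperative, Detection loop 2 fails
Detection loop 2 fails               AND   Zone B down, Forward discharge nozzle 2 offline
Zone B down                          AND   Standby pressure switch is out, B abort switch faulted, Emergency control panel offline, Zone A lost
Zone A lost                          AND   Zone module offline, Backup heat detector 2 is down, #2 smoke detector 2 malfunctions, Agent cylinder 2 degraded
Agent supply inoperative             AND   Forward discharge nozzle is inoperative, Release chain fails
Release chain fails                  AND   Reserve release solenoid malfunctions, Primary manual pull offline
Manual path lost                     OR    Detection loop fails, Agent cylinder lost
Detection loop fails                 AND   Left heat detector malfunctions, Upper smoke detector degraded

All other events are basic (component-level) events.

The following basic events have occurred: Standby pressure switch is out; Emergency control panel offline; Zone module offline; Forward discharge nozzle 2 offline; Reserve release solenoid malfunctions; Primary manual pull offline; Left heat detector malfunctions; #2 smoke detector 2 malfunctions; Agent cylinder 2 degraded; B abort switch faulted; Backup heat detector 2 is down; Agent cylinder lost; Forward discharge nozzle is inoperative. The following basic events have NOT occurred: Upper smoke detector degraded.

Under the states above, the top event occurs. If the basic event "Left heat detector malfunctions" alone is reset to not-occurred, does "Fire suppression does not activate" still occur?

Counterfactual: set "Left heat detector malfunctions" to not occurred.
Detection loop fails [AND]: Left heat detector malfunctions=not, Upper smoke detector degraded=not → not all inputs occur → does not occur.
Manual path lost [OR]: Detection loop fails=not, Agent cylinder lost=occurs → at least one input occurs → occurs.
Release chain fails [AND]: Reserve release solenoid malfunctions=occurs, Primary manual pull offline=occurs → all inputs occur → occurs.
Agent supply inoperative [AND]: Forward discharge nozzle is inoperative=occurs, Release chain fails=occurs → all inputs occur → occurs.
Zone A lost [AND]: Zone module offline=occurs, Backup heat detector 2 is down=occurs, #2 smoke detector 2 malfunctions=occurs, Agent cylinder 2 degraded=occurs → all inputs occur → occurs.
Zone B down [AND]: Standby pressure switch is out=occurs, B abort switch faulted=occurs, Emergency control panel offline=occurs, Zone A lost=occurs → all inputs occur → occurs.
Detection loop 2 fails [AND]: Zone B down=occurs, Forward discharge nozzle 2 offline=occurs → all inputs occur → occurs.
Fire suppression does not activate [AND]: Manual path lost=occurs, Agent supply inoperative=occurs, Detection loop 2 fails=occurs → all inputs occur → occurs.

Yes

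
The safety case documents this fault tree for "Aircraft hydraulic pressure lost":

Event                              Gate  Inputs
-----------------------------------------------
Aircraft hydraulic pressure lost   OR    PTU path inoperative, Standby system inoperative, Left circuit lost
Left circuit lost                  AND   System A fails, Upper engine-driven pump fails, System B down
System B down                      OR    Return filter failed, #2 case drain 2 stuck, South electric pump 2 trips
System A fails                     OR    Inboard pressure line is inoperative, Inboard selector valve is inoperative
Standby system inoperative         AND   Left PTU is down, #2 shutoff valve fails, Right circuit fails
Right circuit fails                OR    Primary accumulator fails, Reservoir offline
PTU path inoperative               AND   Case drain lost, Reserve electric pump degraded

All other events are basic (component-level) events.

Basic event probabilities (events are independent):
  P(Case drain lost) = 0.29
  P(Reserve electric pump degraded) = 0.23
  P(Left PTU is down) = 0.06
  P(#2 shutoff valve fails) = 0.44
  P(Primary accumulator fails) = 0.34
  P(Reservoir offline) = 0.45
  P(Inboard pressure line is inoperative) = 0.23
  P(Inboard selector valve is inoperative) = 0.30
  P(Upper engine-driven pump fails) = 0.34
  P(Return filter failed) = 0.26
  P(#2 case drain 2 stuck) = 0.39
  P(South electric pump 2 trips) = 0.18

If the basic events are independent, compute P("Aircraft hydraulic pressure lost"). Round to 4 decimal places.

0.1730

P(PTU path inoperative) [AND] = 0.29 × 0.23 = 0.066700
P(Right circuit fails) [OR] = 1 − (1−0.34) × (1−0.45) = 0.637000
P(Standby system inoperative) [AND] = 0.06 × 0.44 × 0.637000 = 0.016817
P(System A fails) [OR] = 1 − (1−0.23) × (1−0.30) = 0.461000
P(System B down) [OR] = 1 − (1−0.26) × (1−0.39) × (1−0.18) = 0.629852
P(Left circuit lost) [AND] = 0.461000 × 0.34 × 0.629852 = 0.098723
P(Aircraft hydraulic pressure lost) [OR] = 1 − (1−0.066700) × (1−0.016817) × (1−0.098723) = 0.172984
Rounded to 4 decimal places: P(Aircraft hydraulic pressure lost) ≈ 0.1730.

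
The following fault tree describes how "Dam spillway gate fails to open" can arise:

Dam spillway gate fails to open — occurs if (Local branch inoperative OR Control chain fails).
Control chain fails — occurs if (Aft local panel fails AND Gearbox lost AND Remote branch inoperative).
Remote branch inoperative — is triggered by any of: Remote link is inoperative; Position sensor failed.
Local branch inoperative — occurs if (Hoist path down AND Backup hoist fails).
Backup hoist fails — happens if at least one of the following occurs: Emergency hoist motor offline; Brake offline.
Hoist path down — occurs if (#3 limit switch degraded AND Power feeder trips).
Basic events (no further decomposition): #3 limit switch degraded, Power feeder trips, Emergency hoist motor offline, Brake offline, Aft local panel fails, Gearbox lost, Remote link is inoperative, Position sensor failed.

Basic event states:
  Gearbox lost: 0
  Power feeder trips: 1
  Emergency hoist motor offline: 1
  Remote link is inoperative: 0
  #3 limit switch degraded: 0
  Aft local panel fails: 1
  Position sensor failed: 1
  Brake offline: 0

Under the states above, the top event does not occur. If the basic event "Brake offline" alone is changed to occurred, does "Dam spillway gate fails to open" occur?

No

Counterfactual: set "Brake offline" to occurred.
Hoist path down [AND]: #3 limit switch degraded=not, Power feeder trips=occurs → not all inputs occur → does not occur.
Backup hoist fails [OR]: Emergency hoist motor offline=occurs, Brake offline=occurs → at least one input occurs → occurs.
Local branch inoperative [AND]: Hoist path down=not, Backup hoist fails=occurs → not all inputs occur → does not occur.
Remote branch inoperative [OR]: Remote link is inoperative=not, Position sensor failed=occurs → at least one input occurs → occurs.
Control chain fails [AND]: Aft local panel fails=occurs, Gearbox lost=not, Remote branch inoperative=occurs → not all inputs occur → does not occur.
Dam spillway gate fails to open [OR]: Local branch inoperative=not, Control chain fails=not → no input occurs → does not occur.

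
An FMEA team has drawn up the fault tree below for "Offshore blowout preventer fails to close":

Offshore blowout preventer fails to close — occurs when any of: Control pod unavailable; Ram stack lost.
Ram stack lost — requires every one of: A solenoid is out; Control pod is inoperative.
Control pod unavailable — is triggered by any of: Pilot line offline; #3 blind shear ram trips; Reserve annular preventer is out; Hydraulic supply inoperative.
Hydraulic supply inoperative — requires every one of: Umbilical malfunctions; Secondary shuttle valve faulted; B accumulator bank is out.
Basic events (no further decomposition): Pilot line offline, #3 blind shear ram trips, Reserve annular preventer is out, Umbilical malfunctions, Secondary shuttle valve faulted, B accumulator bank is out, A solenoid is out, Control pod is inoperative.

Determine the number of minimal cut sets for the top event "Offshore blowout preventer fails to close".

5

Hydraulic supply inoperative [AND]: one cut set from each child combined → 1 × 1 × 1 = 1 cut set(s).
Control pod unavailable [OR]: union of children's cut sets → 4 cut set(s).
Ram stack lost [AND]: one cut set from each child combined → 1 × 1 = 1 cut set(s).
Offshore blowout preventer fails to close [OR]: union of children's cut sets → 5 cut set(s).
Minimal cut sets: {Pilot line offline}; {#3 blind shear ram trips}; {Reserve annular preventer is out}; {B accumulator bank is out, Secondary shuttle valve faulted, Umbilical malfunctions}; {A solenoid is out, Control pod is inoperative}.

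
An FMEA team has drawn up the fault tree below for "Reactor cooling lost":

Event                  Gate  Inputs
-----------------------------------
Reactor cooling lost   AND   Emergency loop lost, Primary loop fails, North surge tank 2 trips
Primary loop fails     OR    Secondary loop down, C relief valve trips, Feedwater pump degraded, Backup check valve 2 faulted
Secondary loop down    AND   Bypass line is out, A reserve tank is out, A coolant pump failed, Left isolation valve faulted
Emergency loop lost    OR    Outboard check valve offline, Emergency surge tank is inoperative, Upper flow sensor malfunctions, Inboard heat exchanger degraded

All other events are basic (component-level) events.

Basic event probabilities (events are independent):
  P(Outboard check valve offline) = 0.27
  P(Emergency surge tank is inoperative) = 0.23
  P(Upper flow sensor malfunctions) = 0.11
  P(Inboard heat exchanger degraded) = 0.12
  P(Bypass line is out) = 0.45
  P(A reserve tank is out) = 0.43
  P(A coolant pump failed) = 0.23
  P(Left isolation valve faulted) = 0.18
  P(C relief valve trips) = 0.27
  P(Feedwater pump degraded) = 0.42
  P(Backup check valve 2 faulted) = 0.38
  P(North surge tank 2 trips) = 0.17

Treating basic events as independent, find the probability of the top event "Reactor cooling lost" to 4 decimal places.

0.0704

P(Emergency loop lost) [OR] = 1 − (1−0.27) × (1−0.23) × (1−0.11) × (1−0.12) = 0.559763
P(Secondary loop down) [AND] = 0.45 × 0.43 × 0.23 × 0.18 = 0.008011
P(Primary loop fails) [OR] = 1 − (1−0.008011) × (1−0.27) × (1−0.42) × (1−0.38) = 0.739595
P(Reactor cooling lost) [AND] = 0.559763 × 0.739595 × 0.17 = 0.070380
Rounded to 4 decimal places: P(Reactor cooling lost) ≈ 0.0704.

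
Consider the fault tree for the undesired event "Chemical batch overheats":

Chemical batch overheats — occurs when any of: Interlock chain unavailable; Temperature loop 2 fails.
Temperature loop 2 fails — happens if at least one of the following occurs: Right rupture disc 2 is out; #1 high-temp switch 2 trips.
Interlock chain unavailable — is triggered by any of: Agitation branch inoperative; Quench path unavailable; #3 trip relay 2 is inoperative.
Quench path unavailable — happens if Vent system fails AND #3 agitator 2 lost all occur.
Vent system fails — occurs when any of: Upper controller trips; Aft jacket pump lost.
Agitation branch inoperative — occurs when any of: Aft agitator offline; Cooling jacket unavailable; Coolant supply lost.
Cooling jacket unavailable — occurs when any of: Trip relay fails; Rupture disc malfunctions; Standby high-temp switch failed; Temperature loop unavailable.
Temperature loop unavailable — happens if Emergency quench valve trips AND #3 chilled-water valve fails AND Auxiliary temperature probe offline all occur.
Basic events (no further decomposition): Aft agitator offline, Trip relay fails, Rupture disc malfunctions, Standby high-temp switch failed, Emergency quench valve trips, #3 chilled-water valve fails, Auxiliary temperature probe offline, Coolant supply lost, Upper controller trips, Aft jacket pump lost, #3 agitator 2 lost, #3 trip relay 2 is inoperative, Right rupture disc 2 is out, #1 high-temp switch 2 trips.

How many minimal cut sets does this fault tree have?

Temperature loop unavailable [AND]: one cut set from each child combined → 1 × 1 × 1 = 1 cut set(s).
Cooling jacket unavailable [OR]: union of children's cut sets → 4 cut set(s).
Agitation branch inoperative [OR]: union of children's cut sets → 6 cut set(s).
Vent system fails [OR]: union of children's cut sets → 2 cut set(s).
Quench path unavailable [AND]: one cut set from each child combined → 2 × 1 = 2 cut set(s).
Interlock chain unavailable [OR]: union of children's cut sets → 9 cut set(s).
Temperature loop 2 fails [OR]: union of children's cut sets → 2 cut set(s).
Chemical batch overheats [OR]: union of children's cut sets → 11 cut set(s).

11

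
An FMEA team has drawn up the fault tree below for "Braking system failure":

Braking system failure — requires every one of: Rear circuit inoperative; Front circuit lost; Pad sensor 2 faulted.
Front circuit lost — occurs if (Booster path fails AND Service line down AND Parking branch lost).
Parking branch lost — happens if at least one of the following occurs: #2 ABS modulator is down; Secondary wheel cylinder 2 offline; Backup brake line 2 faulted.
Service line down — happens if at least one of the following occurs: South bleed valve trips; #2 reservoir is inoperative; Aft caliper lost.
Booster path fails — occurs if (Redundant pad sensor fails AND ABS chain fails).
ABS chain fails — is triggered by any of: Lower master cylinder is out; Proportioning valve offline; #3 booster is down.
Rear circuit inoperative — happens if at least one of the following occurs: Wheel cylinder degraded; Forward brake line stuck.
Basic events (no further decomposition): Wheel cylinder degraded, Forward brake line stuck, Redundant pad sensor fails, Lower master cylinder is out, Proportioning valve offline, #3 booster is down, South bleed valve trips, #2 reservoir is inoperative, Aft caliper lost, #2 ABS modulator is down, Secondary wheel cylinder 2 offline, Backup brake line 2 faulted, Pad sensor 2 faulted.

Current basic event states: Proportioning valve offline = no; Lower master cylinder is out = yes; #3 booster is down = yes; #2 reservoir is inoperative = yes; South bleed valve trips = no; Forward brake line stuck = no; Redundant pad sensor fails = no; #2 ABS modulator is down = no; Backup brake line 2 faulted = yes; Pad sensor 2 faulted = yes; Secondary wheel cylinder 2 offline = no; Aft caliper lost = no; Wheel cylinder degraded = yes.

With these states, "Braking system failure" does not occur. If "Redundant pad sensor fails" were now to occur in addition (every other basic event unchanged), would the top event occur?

Counterfactual: set "Redundant pad sensor fails" to occurred.
Rear circuit inoperative [OR]: Wheel cylinder degraded=occurs, Forward brake line stuck=not → at least one input occurs → occurs.
ABS chain fails [OR]: Lower master cylinder is out=occurs, Proportioning valve offline=not, #3 booster is down=occurs → at least one input occurs → occurs.
Booster path fails [AND]: Redundant pad sensor fails=occurs, ABS chain fails=occurs → all inputs occur → occurs.
Service line down [OR]: South bleed valve trips=not, #2 reservoir is inoperative=occurs, Aft caliper lost=not → at least one input occurs → occurs.
Parking branch lost [OR]: #2 ABS modulator is down=not, Secondary wheel cylinder 2 offline=not, Backup brake line 2 faulted=occurs → at least one input occurs → occurs.
Front circuit lost [AND]: Booster path fails=occurs, Service line down=occurs, Parking branch lost=occurs → all inputs occur → occurs.
Braking system failure [AND]: Rear circuit inoperative=occurs, Front circuit lost=occurs, Pad sensor 2 faulted=occurs → all inputs occur → occurs.

Yes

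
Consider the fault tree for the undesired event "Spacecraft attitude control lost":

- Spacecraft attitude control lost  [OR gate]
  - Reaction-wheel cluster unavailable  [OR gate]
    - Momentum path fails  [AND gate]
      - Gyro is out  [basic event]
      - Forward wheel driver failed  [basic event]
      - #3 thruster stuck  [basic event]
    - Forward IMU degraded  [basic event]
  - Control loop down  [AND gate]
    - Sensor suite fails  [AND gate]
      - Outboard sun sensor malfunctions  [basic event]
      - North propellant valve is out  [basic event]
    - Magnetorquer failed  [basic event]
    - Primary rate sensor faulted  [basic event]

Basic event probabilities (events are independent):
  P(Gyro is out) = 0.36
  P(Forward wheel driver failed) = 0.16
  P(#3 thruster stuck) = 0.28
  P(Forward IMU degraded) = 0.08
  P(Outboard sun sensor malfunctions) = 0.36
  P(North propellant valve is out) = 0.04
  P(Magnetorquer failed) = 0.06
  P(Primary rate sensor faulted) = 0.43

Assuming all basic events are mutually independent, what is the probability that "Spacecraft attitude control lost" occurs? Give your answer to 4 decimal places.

P(Momentum path fails) [AND] = 0.36 × 0.16 × 0.28 = 0.016128
P(Reaction-wheel cluster unavailable) [OR] = 1 − (1−0.016128) × (1−0.08) = 0.094838
P(Sensor suite fails) [AND] = 0.36 × 0.04 = 0.014400
P(Control loop down) [AND] = 0.014400 × 0.06 × 0.43 = 0.000372
P(Spacecraft attitude control lost) [OR] = 1 − (1−0.094838) × (1−0.000372) = 0.095175
Rounded to 4 decimal places: P(Spacecraft attitude control lost) ≈ 0.0952.

0.0952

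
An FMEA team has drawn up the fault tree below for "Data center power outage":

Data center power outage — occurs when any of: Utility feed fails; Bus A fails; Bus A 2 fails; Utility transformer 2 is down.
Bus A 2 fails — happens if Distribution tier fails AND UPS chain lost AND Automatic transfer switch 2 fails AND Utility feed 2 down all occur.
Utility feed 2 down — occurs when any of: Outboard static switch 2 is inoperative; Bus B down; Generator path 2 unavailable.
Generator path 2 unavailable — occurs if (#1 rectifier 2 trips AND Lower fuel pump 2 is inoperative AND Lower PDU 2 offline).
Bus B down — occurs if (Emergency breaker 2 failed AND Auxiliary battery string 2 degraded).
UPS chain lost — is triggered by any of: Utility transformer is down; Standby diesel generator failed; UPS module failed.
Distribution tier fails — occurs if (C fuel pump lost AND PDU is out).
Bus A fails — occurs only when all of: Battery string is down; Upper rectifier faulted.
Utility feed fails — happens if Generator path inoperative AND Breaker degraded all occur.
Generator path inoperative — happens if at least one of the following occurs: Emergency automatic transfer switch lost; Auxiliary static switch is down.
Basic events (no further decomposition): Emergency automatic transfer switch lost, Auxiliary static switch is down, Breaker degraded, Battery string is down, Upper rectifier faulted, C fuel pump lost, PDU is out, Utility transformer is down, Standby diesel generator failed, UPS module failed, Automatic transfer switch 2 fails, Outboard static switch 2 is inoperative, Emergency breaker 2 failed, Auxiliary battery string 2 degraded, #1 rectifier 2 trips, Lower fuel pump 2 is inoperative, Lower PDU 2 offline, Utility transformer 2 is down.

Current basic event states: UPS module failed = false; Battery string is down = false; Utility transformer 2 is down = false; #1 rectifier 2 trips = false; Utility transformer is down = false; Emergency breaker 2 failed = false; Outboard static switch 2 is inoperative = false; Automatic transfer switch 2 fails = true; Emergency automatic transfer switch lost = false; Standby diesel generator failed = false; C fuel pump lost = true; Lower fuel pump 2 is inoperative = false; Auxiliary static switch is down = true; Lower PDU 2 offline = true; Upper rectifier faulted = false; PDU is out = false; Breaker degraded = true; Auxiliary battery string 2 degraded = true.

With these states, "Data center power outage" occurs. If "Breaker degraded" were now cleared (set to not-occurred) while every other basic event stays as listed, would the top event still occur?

Counterfactual: set "Breaker degraded" to not occurred.
Generator path inoperative [OR]: Emergency automatic transfer switch lost=not, Auxiliary static switch is down=occurs → at least one input occurs → occurs.
Utility feed fails [AND]: Generator path inoperative=occurs, Breaker degraded=not → not all inputs occur → does not occur.
Bus A fails [AND]: Battery string is down=not, Upper rectifier faulted=not → not all inputs occur → does not occur.
Distribution tier fails [AND]: C fuel pump lost=occurs, PDU is out=not → not all inputs occur → does not occur.
UPS chain lost [OR]: Utility transformer is down=not, Standby diesel generator failed=not, UPS module failed=not → no input occurs → does not occur.
Bus B down [AND]: Emergency breaker 2 failed=not, Auxiliary battery string 2 degraded=occurs → not all inputs occur → does not occur.
Generator path 2 unavailable [AND]: #1 rectifier 2 trips=not, Lower fuel pump 2 is inoperative=not, Lower PDU 2 offline=occurs → not all inputs occur → does not occur.
Utility feed 2 down [OR]: Outboard static switch 2 is inoperative=not, Bus B down=not, Generator path 2 unavailable=not → no input occurs → does not occur.
Bus A 2 fails [AND]: Distribution tier fails=not, UPS chain lost=not, Automatic transfer switch 2 fails=occurs, Utility feed 2 down=not → not all inputs occur → does not occur.
Data center power outage [OR]: Utility feed fails=not, Bus A fails=not, Bus A 2 fails=not, Utility transformer 2 is down=not → no input occurs → does not occur.

No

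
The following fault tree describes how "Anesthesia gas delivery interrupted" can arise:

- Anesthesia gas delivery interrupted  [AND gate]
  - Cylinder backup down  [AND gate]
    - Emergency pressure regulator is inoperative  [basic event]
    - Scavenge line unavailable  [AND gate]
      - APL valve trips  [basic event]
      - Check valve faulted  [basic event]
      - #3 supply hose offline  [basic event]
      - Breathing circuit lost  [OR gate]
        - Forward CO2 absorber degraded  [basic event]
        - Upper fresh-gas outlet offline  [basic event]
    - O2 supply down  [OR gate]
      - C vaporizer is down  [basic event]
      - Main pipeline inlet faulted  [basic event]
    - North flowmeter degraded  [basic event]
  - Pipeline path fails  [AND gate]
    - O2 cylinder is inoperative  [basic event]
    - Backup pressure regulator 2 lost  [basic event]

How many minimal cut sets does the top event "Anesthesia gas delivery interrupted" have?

4

Breathing circuit lost [OR]: union of children's cut sets → 2 cut set(s).
Scavenge line unavailable [AND]: one cut set from each child combined → 1 × 1 × 1 × 2 = 2 cut set(s).
O2 supply down [OR]: union of children's cut sets → 2 cut set(s).
Cylinder backup down [AND]: one cut set from each child combined → 1 × 2 × 2 × 1 = 4 cut set(s).
Pipeline path fails [AND]: one cut set from each child combined → 1 × 1 = 1 cut set(s).
Anesthesia gas delivery interrupted [AND]: one cut set from each child combined → 4 × 1 = 4 cut set(s).
Minimal cut sets: {#3 supply hose offline, APL valve trips, Backup pressure regulator 2 lost, C vaporizer is down, Check valve faulted, Emergency pressure regulator is inoperative, Forward CO2 absorber degraded, North flowmeter degraded, O2 cylinder is inoperative}; {#3 supply hose offline, APL valve trips, Backup pressure regulator 2 lost, Check valve faulted, Emergency pressure regulator is inoperative, Forward CO2 absorber degraded, Main pipeline inlet faulted, North flowmeter degraded, O2 cylinder is inoperative}; {#3 supply hose offline, APL valve trips, Backup pressure regulator 2 lost, C vaporizer is down, Check valve faulted, Emergency pressure regulator is inoperative, North flowmeter degraded, O2 cylinder is inoperative, Upper fresh-gas outlet offline}; {#3 supply hose offline, APL valve trips, Backup pressure regulator 2 lost, Check valve faulted, Emergency pressure regulator is inoperative, Main pipeline inlet faulted, North flowmeter degraded, O2 cylinder is inoperative, Upper fresh-gas outlet offline}.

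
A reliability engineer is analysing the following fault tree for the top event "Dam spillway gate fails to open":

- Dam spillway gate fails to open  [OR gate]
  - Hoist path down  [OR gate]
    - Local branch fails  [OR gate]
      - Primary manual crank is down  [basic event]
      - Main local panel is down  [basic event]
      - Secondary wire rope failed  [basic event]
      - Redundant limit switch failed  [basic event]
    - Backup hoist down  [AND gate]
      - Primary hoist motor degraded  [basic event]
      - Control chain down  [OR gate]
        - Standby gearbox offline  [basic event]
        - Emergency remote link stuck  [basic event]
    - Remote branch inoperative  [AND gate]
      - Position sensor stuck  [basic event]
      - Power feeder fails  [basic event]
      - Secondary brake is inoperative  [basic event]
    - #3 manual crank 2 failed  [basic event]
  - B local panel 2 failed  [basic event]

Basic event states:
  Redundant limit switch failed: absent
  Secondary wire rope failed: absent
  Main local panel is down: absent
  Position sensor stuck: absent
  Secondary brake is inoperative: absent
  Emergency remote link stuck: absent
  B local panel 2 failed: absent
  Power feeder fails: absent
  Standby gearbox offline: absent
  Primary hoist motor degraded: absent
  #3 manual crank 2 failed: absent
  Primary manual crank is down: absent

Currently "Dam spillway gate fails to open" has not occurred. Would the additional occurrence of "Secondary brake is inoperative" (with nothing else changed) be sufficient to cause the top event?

Counterfactual: set "Secondary brake is inoperative" to occurred.
Local branch fails [OR]: Primary manual crank is down=not, Main local panel is down=not, Secondary wire rope failed=not, Redundant limit switch failed=not → no input occurs → does not occur.
Control chain down [OR]: Standby gearbox offline=not, Emergency remote link stuck=not → no input occurs → does not occur.
Backup hoist down [AND]: Primary hoist motor degraded=not, Control chain down=not → not all inputs occur → does not occur.
Remote branch inoperative [AND]: Position sensor stuck=not, Power feeder fails=not, Secondary brake is inoperative=occurs → not all inputs occur → does not occur.
Hoist path down [OR]: Local branch fails=not, Backup hoist down=not, Remote branch inoperative=not, #3 manual crank 2 failed=not → no input occurs → does not occur.
Dam spillway gate fails to open [OR]: Hoist path down=not, B local panel 2 failed=not → no input occurs → does not occur.

No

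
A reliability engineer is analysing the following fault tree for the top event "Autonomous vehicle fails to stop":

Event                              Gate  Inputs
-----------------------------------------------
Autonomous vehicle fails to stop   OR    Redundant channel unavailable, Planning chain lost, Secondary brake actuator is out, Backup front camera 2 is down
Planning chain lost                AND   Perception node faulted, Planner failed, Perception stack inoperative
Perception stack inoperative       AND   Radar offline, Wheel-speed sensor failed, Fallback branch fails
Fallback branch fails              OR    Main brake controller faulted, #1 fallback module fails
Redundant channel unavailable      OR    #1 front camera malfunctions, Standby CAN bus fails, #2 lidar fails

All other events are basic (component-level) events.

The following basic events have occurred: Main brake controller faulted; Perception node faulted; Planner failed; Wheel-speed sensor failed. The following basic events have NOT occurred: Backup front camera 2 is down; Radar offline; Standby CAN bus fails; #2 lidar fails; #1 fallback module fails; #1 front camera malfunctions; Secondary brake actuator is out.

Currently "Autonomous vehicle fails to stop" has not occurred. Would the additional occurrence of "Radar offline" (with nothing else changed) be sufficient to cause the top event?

Counterfactual: set "Radar offline" to occurred.
Redundant channel unavailable [OR]: #1 front camera malfunctions=not, Standby CAN bus fails=not, #2 lidar fails=not → no input occurs → does not occur.
Fallback branch fails [OR]: Main brake controller faulted=occurs, #1 fallback module fails=not → at least one input occurs → occurs.
Perception stack inoperative [AND]: Radar offline=occurs, Wheel-speed sensor failed=occurs, Fallback branch fails=occurs → all inputs occur → occurs.
Planning chain lost [AND]: Perception node faulted=occurs, Planner failed=occurs, Perception stack inoperative=occurs → all inputs occur → occurs.
Autonomous vehicle fails to stop [OR]: Redundant channel unavailable=not, Planning chain lost=occurs, Secondary brake actuator is out=not, Backup front camera 2 is down=not → at least one input occurs → occurs.

Yes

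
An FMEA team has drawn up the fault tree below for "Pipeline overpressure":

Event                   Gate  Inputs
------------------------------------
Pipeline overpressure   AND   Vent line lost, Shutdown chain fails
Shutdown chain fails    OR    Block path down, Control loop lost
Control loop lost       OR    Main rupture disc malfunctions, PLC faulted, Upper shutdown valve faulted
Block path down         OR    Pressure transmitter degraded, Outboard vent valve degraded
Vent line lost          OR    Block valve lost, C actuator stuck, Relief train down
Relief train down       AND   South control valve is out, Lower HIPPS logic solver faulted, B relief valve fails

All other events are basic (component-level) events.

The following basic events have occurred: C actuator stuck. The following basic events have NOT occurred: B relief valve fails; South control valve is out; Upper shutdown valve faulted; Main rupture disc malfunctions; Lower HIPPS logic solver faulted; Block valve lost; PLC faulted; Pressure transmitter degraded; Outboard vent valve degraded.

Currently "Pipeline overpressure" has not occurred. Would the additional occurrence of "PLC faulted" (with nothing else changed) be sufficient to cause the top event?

Yes

Counterfactual: set "PLC faulted" to occurred.
Relief train down [AND]: South control valve is out=not, Lower HIPPS logic solver faulted=not, B relief valve fails=not → not all inputs occur → does not occur.
Vent line lost [OR]: Block valve lost=not, C actuator stuck=occurs, Relief train down=not → at least one input occurs → occurs.
Block path down [OR]: Pressure transmitter degraded=not, Outboard vent valve degraded=not → no input occurs → does not occur.
Control loop lost [OR]: Main rupture disc malfunctions=not, PLC faulted=occurs, Upper shutdown valve faulted=not → at least one input occurs → occurs.
Shutdown chain fails [OR]: Block path down=not, Control loop lost=occurs → at least one input occurs → occurs.
Pipeline overpressure [AND]: Vent line lost=occurs, Shutdown chain fails=occurs → all inputs occur → occurs.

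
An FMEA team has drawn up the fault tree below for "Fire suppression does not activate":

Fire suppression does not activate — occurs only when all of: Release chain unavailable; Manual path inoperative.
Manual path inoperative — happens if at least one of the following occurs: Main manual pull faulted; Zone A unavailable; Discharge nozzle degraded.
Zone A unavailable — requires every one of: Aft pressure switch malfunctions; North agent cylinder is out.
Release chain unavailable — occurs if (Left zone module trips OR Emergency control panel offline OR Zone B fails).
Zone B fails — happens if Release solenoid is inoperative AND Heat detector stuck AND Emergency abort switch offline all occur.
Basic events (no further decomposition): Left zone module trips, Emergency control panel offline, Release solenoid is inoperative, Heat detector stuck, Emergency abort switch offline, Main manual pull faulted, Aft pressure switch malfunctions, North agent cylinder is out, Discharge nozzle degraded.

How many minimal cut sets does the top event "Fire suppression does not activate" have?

9

Zone B fails [AND]: one cut set from each child combined → 1 × 1 × 1 = 1 cut set(s).
Release chain unavailable [OR]: union of children's cut sets → 3 cut set(s).
Zone A unavailable [AND]: one cut set from each child combined → 1 × 1 = 1 cut set(s).
Manual path inoperative [OR]: union of children's cut sets → 3 cut set(s).
Fire suppression does not activate [AND]: one cut set from each child combined → 3 × 3 = 9 cut set(s).
Minimal cut sets: {Left zone module trips, Main manual pull faulted}; {Aft pressure switch malfunctions, Left zone module trips, North agent cylinder is out}; {Discharge nozzle degraded, Left zone module trips}; {Emergency control panel offline, Main manual pull faulted}; {Aft pressure switch malfunctions, Emergency control panel offline, North agent cylinder is out}; {Discharge nozzle degraded, Emergency control panel offline}; {Emergency abort switch offline, Heat detector stuck, Main manual pull faulted, Release solenoid is inoperative}; {Aft pressure switch malfunctions, Emergency abort switch offline, Heat detector stuck, North agent cylinder is out, Release solenoid is inoperative}; {Discharge nozzle degraded, Emergency abort switch offline, Heat detector stuck, Release solenoid is inoperative}.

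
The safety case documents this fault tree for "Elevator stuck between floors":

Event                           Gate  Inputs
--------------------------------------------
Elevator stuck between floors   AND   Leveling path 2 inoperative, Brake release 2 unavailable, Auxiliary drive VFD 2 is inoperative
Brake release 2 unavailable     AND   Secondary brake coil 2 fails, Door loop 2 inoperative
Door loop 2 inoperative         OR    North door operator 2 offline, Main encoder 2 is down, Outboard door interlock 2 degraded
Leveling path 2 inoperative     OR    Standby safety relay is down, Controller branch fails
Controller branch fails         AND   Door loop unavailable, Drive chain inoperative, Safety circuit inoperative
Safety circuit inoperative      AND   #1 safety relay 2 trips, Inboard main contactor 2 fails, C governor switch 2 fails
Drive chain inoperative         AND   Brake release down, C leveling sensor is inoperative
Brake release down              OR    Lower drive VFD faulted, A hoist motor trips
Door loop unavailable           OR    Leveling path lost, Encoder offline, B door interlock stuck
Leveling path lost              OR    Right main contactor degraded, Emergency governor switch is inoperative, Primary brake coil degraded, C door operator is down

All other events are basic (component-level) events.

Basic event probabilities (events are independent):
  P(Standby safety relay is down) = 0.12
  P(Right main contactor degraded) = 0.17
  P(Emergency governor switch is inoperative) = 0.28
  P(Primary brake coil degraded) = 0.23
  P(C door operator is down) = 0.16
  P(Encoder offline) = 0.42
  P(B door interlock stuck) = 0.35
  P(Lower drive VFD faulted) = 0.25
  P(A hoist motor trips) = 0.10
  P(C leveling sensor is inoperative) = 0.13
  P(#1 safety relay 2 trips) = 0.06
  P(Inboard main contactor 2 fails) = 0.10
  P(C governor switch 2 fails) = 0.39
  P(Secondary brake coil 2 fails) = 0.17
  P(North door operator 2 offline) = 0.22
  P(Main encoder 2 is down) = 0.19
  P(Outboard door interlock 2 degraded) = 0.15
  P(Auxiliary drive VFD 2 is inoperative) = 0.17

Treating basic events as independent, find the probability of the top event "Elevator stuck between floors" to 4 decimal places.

0.0016

P(Leveling path lost) [OR] = 1 − (1−0.17) × (1−0.28) × (1−0.23) × (1−0.16) = 0.613472
P(Door loop unavailable) [OR] = 1 − (1−0.613472) × (1−0.42) × (1−0.35) = 0.854279
P(Brake release down) [OR] = 1 − (1−0.25) × (1−0.10) = 0.325000
P(Drive chain inoperative) [AND] = 0.325000 × 0.13 = 0.042250
P(Safety circuit inoperative) [AND] = 0.06 × 0.10 × 0.39 = 0.002340
P(Controller branch fails) [AND] = 0.854279 × 0.042250 × 0.002340 = 0.000084
P(Leveling path 2 inoperative) [OR] = 1 − (1−0.12) × (1−0.000084) = 0.120074
P(Door loop 2 inoperative) [OR] = 1 − (1−0.22) × (1−0.19) × (1−0.15) = 0.462970
P(Brake release 2 unavailable) [AND] = 0.17 × 0.462970 = 0.078705
P(Elevator stuck between floors) [AND] = 0.120074 × 0.078705 × 0.17 = 0.001607
Rounded to 4 decimal places: P(Elevator stuck between floors) ≈ 0.0016.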